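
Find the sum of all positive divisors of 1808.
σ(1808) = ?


Divisors of 1808: 1, 2, 4, 8, 16, 113, 226, 452, 904, 1808
Sum = 1 + 2 + 4 + 8 + 16 + 113 + 226 + 452 + 904 + 1808 = 3534

σ(1808) = 3534


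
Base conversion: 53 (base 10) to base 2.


53 (base 10) = 53 (decimal)
53 (decimal) = 110101 (base 2)


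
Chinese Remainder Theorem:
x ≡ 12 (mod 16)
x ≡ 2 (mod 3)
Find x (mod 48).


M = 16*3 = 48
M1 = M/16 = 3, M2 = M/3 = 16
M1^(-1) mod 16 = 11, M2^(-1) mod 3 = 1
x = 12*3*11 + 2*16*1 = 428
428 mod 48 = 44
Check: 44 mod 16 = 12 ✓, 44 mod 3 = 2 ✓

x ≡ 44 (mod 48)


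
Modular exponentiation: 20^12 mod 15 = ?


20^1 mod 15 = 5
20^2 mod 15 = 10
20^3 mod 15 = 5
20^4 mod 15 = 10
20^5 mod 15 = 5
20^6 mod 15 = 10
20^7 mod 15 = 5
20^8 mod 15 = 10
20^9 mod 15 = 5
20^10 mod 15 = 10
20^11 mod 15 = 5
20^12 mod 15 = 10


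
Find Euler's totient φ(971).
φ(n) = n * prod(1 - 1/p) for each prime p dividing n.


971 = 971
Prime factors: 971
φ(971) = 971 × (1-1/971)
= 971 × 970/971 = 970

φ(971) = 970


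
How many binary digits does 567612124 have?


567612124 in base 2 = 100001110101010001001011011100
Number of digits = 30

30 digits (base 2)


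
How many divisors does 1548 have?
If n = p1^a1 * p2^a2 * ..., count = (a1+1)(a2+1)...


1548 = 2^2 × 3^2 × 43^1
d(1548) = (2+1) × (2+1) × (1+1) = 18

18 divisors


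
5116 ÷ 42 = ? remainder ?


5116 = 42 * 121 + 34
Check: 5082 + 34 = 5116

q = 121, r = 34


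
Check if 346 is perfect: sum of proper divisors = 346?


Proper divisors of 346: 1, 2, 173
Sum = 1 + 2 + 173 = 176

No, 346 is not perfect (176 ≠ 346)


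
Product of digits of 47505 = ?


4 × 7 × 5 × 0 × 5 = 0


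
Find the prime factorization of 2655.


2655 / 3 = 885
885 / 3 = 295
295 / 5 = 59
59 / 59 = 1
2655 = 3^2 × 5 × 59


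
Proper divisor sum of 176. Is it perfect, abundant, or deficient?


Proper divisors: 1, 2, 4, 8, 11, 16, 22, 44, 88
Sum = 1 + 2 + 4 + 8 + 11 + 16 + 22 + 44 + 88 = 196
196 > 176 → abundant

s(176) = 196 (abundant)


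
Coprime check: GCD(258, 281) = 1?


Euclidean algorithm:
281 = 1 * 258 + 23
258 = 11 * 23 + 5
23 = 4 * 5 + 3
5 = 1 * 3 + 2
3 = 1 * 2 + 1
2 = 2 * 1 + 0
GCD(258, 281) = 1

Yes, coprime (GCD = 1)


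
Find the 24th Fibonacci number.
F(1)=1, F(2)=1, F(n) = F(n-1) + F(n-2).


Sequence: 1, 1, 2, 3, 5, 8, 13, 21, 34, 55, 89, 144, 233, 377, 610, 987, 1597, 2584, 4181, 6765, 10946, 17711, 28657, 46368
F(24) = 46368


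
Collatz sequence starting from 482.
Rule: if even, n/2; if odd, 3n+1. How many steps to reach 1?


482 → 241 → 724 → 362 → 181 → 544 → 272 → 136 → 68 → 34 → 17 → 52 → 26 → 13 → 40 → 20 → 10 → 5 → 16 → 8 → 4 → 2 → 1
Total steps = 22

22 steps


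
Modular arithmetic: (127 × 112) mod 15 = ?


127 × 112 = 14224
14224 mod 15 = 4


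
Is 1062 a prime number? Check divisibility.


1062 / 2 = 531 (exact division)
1062 is NOT prime.

No, 1062 is not prime


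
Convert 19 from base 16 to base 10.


19 (base 16) = 25 (decimal)
25 (decimal) = 25 (base 10)


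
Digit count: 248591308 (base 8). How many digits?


248591308 in base 8 = 1664231714
Number of digits = 10

10 digits (base 8)


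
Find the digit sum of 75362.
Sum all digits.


7 + 5 + 3 + 6 + 2 = 23


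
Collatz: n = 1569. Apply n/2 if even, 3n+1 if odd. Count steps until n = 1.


1569 → 4708 → 2354 → 1177 → 3532 → 1766 → 883 → 2650 → 1325 → 3976 → 1988 → 994 → 497 → 1492 → 746 → 373 → 1120 → 560 → 280 → 140 → 70 → 35 → 106 → 53 → 160 → 80 → 40 → 20 → 10 → 5 → 16 → 8 → 4 → 2 → 1
Total steps = 34

34 steps


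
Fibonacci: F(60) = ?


Sequence: 1, 1, 2, 3, 5, 8, 13, 21, 34, 55, 89, 144, 233, 377, 610, 987, 1597, 2584, 4181, 6765, 10946, 17711, 28657, 46368, 75025, 121393, 196418, 317811, 514229, 832040, 1346269, 2178309, 3524578, 5702887, 9227465, 14930352, 24157817, 39088169, 63245986, 102334155, 165580141, 267914296, 433494437, 701408733, 1134903170, 1836311903, 2971215073, 4807526976, 7778742049, 12586269025, 20365011074, 32951280099, 53316291173, 86267571272, 139583862445, 225851433717, 365435296162, 591286729879, 956722026041, 1548008755920
F(60) = 1548008755920


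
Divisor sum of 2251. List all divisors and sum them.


Divisors of 2251: 1, 2251
Sum = 1 + 2251 = 2252

σ(2251) = 2252


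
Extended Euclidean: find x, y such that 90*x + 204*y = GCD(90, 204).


Tabular extended Euclidean (each row: r = 90*s + 204*t):
r=90, s=1, t=0
r=204, s=0, t=1
q=0: r=90, s=1, t=0   [90*(1) + 204*(0) = 90]
q=2: r=24, s=-2, t=1   [90*(-2) + 204*(1) = 24]
q=3: r=18, s=7, t=-3   [90*(7) + 204*(-3) = 18]
q=1: r=6, s=-9, t=4   [90*(-9) + 204*(4) = 6]
q=3: r=0, s=34, t=-15   [90*(34) + 204*(-15) = 0]
GCD = 6; from the row with r=6: x=-9, y=4
Check: 90*(-9) + 204*(4) = -810 + 816 = 6

GCD = 6, x = -9, y = 4


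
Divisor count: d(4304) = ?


4304 = 2^4 × 269^1
d(4304) = (4+1) × (1+1) = 10

10 divisors


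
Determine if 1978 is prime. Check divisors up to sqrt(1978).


1978 / 2 = 989 (exact division)
1978 is NOT prime.

No, 1978 is not prime


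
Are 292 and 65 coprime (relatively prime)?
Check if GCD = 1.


Euclidean algorithm:
292 = 4 * 65 + 32
65 = 2 * 32 + 1
32 = 32 * 1 + 0
GCD(292, 65) = 1

Yes, coprime (GCD = 1)


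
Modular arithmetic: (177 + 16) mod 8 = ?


177 + 16 = 193
193 mod 8 = 1


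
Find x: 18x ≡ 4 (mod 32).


GCD(18, 32) = 2 divides 4
Divide: 9x ≡ 2 (mod 16)
x ≡ 2 (mod 16)


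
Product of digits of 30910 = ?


3 × 0 × 9 × 1 × 0 = 0


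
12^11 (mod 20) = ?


12^1 mod 20 = 12
12^2 mod 20 = 4
12^3 mod 20 = 8
12^4 mod 20 = 16
12^5 mod 20 = 12
12^6 mod 20 = 4
12^7 mod 20 = 8
12^8 mod 20 = 16
12^9 mod 20 = 12
12^10 mod 20 = 4
12^11 mod 20 = 8


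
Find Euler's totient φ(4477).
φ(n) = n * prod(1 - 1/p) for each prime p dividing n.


4477 = 11^2 × 37
Prime factors: 11, 37
φ(4477) = 4477 × (1-1/11) × (1-1/37)
= 4477 × 10/11 × 36/37 = 3960

φ(4477) = 3960


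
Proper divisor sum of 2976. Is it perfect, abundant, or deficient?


Proper divisors: 1, 2, 3, 4, 6, 8, 12, 16, 24, 31, 32, 48, 62, 93, 96, 124, 186, 248, 372, 496, 744, 992, 1488
Sum = 1 + 2 + 3 + 4 + 6 + 8 + 12 + 16 + 24 + 31 + 32 + 48 + 62 + 93 + 96 + 124 + 186 + 248 + 372 + 496 + 744 + 992 + 1488 = 5088
5088 > 2976 → abundant

s(2976) = 5088 (abundant)


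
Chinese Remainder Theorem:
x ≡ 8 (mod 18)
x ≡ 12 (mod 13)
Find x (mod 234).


M = 18*13 = 234
M1 = M/18 = 13, M2 = M/13 = 18
M1^(-1) mod 18 = 7, M2^(-1) mod 13 = 8
x = 8*13*7 + 12*18*8 = 2456
2456 mod 234 = 116
Check: 116 mod 18 = 8 ✓, 116 mod 13 = 12 ✓

x ≡ 116 (mod 234)


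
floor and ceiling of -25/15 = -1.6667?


-25/15 = -1.6667
floor = -2
ceil = -1

floor = -2, ceil = -1


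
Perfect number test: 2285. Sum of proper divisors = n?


Proper divisors of 2285: 1, 5, 457
Sum = 1 + 5 + 457 = 463

No, 2285 is not perfect (463 ≠ 2285)


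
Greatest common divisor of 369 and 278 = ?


369 = 1 * 278 + 91
278 = 3 * 91 + 5
91 = 18 * 5 + 1
5 = 5 * 1 + 0
GCD = 1


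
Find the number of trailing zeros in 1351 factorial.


floor(1351/5) = 270
floor(1351/25) = 54
floor(1351/125) = 10
floor(1351/625) = 2
Total = 336

336 trailing zeros


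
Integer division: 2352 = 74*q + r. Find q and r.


2352 = 74 * 31 + 58
Check: 2294 + 58 = 2352

q = 31, r = 58


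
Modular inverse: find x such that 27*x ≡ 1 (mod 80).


Use the extended Euclidean algorithm on (80, 27); each row r = 80*s + 27*t:
r=80, s=1, t=0
r=27, s=0, t=1
q=2: r=26, s=1, t=-2   [80*(1) + 27*(-2) = 26]
q=1: r=1, s=-1, t=3   [80*(-1) + 27*(3) = 1]
q=26: r=0, s=27, t=-80   [80*(27) + 27*(-80) = 0]
GCD = 1 with t = 3, so 27*(3) ≡ 1 (mod 80)
Inverse = 3 mod 80 = 3
Check: 27 * 3 = 81 ≡ 1 (mod 80)

27^(-1) ≡ 3 (mod 80)


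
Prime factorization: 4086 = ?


4086 / 2 = 2043
2043 / 3 = 681
681 / 3 = 227
227 / 227 = 1
4086 = 2 × 3^2 × 227


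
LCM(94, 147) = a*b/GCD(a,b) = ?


GCD(94, 147) = 1
LCM = 94*147/1 = 13818/1 = 13818

LCM = 13818


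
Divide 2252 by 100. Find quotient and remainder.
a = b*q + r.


2252 = 100 * 22 + 52
Check: 2200 + 52 = 2252

q = 22, r = 52


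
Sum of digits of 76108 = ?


7 + 6 + 1 + 0 + 8 = 22


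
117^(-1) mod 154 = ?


Use the extended Euclidean algorithm on (154, 117); each row r = 154*s + 117*t:
r=154, s=1, t=0
r=117, s=0, t=1
q=1: r=37, s=1, t=-1   [154*(1) + 117*(-1) = 37]
q=3: r=6, s=-3, t=4   [154*(-3) + 117*(4) = 6]
q=6: r=1, s=19, t=-25   [154*(19) + 117*(-25) = 1]
q=6: r=0, s=-117, t=154   [154*(-117) + 117*(154) = 0]
GCD = 1 with t = -25, so 117*(-25) ≡ 1 (mod 154)
Inverse = -25 mod 154 = 129
Check: 117 * 129 = 15093 ≡ 1 (mod 154)

117^(-1) ≡ 129 (mod 154)


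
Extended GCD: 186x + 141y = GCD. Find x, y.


Tabular extended Euclidean (each row: r = 186*s + 141*t):
r=186, s=1, t=0
r=141, s=0, t=1
q=1: r=45, s=1, t=-1   [186*(1) + 141*(-1) = 45]
q=3: r=6, s=-3, t=4   [186*(-3) + 141*(4) = 6]
q=7: r=3, s=22, t=-29   [186*(22) + 141*(-29) = 3]
q=2: r=0, s=-47, t=62   [186*(-47) + 141*(62) = 0]
GCD = 3; from the row with r=3: x=22, y=-29
Check: 186*(22) + 141*(-29) = 4092 - 4089 = 3

GCD = 3, x = 22, y = -29


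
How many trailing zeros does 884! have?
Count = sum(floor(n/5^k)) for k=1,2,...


floor(884/5) = 176
floor(884/25) = 35
floor(884/125) = 7
floor(884/625) = 1
Total = 219

219 trailing zeros


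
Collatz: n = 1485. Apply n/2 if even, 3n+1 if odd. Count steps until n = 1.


1485 → 4456 → 2228 → 1114 → 557 → 1672 → 836 → 418 → 209 → 628 → 314 → 157 → 472 → 236 → 118 → 59 → 178 → 89 → 268 → 134 → 67 → 202 → 101 → 304 → 152 → 76 → 38 → 19 → 58 → 29 → 88 → 44 → 22 → 11 → 34 → 17 → 52 → 26 → 13 → 40 → 20 → 10 → 5 → 16 → 8 → 4 → 2 → 1
Total steps = 47

47 steps


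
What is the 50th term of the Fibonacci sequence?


Sequence: 1, 1, 2, 3, 5, 8, 13, 21, 34, 55, 89, 144, 233, 377, 610, 987, 1597, 2584, 4181, 6765, 10946, 17711, 28657, 46368, 75025, 121393, 196418, 317811, 514229, 832040, 1346269, 2178309, 3524578, 5702887, 9227465, 14930352, 24157817, 39088169, 63245986, 102334155, 165580141, 267914296, 433494437, 701408733, 1134903170, 1836311903, 2971215073, 4807526976, 7778742049, 12586269025
F(50) = 12586269025


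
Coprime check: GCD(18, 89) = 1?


Euclidean algorithm:
89 = 4 * 18 + 17
18 = 1 * 17 + 1
17 = 17 * 1 + 0
GCD(18, 89) = 1

Yes, coprime (GCD = 1)


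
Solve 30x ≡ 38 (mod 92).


GCD(30, 92) = 2 divides 38
Divide: 15x ≡ 19 (mod 46)
x ≡ 35 (mod 46)


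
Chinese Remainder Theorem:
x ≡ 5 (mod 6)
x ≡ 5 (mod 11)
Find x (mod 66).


M = 6*11 = 66
M1 = M/6 = 11, M2 = M/11 = 6
M1^(-1) mod 6 = 5, M2^(-1) mod 11 = 2
x = 5*11*5 + 5*6*2 = 335
335 mod 66 = 5
Check: 5 mod 6 = 5 ✓, 5 mod 11 = 5 ✓

x ≡ 5 (mod 66)


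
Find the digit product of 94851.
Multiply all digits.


9 × 4 × 8 × 5 × 1 = 1440


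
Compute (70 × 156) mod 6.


70 × 156 = 10920
10920 mod 6 = 0


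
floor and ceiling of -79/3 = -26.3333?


-79/3 = -26.3333
floor = -27
ceil = -26

floor = -27, ceil = -26


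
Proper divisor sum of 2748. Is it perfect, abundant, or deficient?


Proper divisors: 1, 2, 3, 4, 6, 12, 229, 458, 687, 916, 1374
Sum = 1 + 2 + 3 + 4 + 6 + 12 + 229 + 458 + 687 + 916 + 1374 = 3692
3692 > 2748 → abundant

s(2748) = 3692 (abundant)


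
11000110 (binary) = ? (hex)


11000110 (base 2) = 198 (decimal)
198 (decimal) = C6 (base 16)


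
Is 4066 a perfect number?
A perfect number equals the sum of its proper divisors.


Proper divisors of 4066: 1, 2, 19, 38, 107, 214, 2033
Sum = 1 + 2 + 19 + 38 + 107 + 214 + 2033 = 2414

No, 4066 is not perfect (2414 ≠ 4066)


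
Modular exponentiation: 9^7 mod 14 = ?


9^1 mod 14 = 9
9^2 mod 14 = 11
9^3 mod 14 = 1
9^4 mod 14 = 9
9^5 mod 14 = 11
9^6 mod 14 = 1
9^7 mod 14 = 9


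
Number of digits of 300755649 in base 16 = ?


300755649 in base 16 = 11ED2AC1
Number of digits = 8

8 digits (base 16)


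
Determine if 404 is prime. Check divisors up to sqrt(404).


404 / 2 = 202 (exact division)
404 is NOT prime.

No, 404 is not prime


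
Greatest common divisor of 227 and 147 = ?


227 = 1 * 147 + 80
147 = 1 * 80 + 67
80 = 1 * 67 + 13
67 = 5 * 13 + 2
13 = 6 * 2 + 1
2 = 2 * 1 + 0
GCD = 1


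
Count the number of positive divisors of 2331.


2331 = 3^2 × 7^1 × 37^1
d(2331) = (2+1) × (1+1) × (1+1) = 12

12 divisors


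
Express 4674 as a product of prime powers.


4674 / 2 = 2337
2337 / 3 = 779
779 / 19 = 41
41 / 41 = 1
4674 = 2 × 3 × 19 × 41


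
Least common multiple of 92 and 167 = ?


GCD(92, 167) = 1
LCM = 92*167/1 = 15364/1 = 15364

LCM = 15364


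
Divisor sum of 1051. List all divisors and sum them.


Divisors of 1051: 1, 1051
Sum = 1 + 1051 = 1052

σ(1051) = 1052


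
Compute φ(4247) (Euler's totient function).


4247 = 31 × 137
Prime factors: 31, 137
φ(4247) = 4247 × (1-1/31) × (1-1/137)
= 4247 × 30/31 × 136/137 = 4080

φ(4247) = 4080


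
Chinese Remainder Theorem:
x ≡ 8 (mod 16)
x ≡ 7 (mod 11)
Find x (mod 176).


M = 16*11 = 176
M1 = M/16 = 11, M2 = M/11 = 16
M1^(-1) mod 16 = 3, M2^(-1) mod 11 = 9
x = 8*11*3 + 7*16*9 = 1272
1272 mod 176 = 40
Check: 40 mod 16 = 8 ✓, 40 mod 11 = 7 ✓

x ≡ 40 (mod 176)


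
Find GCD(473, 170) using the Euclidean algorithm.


473 = 2 * 170 + 133
170 = 1 * 133 + 37
133 = 3 * 37 + 22
37 = 1 * 22 + 15
22 = 1 * 15 + 7
15 = 2 * 7 + 1
7 = 7 * 1 + 0
GCD = 1


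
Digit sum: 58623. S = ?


5 + 8 + 6 + 2 + 3 = 24


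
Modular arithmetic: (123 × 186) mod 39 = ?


123 × 186 = 22878
22878 mod 39 = 24


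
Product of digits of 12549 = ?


1 × 2 × 5 × 4 × 9 = 360


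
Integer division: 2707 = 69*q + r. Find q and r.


2707 = 69 * 39 + 16
Check: 2691 + 16 = 2707

q = 39, r = 16


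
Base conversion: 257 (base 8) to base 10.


257 (base 8) = 175 (decimal)
175 (decimal) = 175 (base 10)


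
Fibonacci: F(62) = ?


Sequence: 1, 1, 2, 3, 5, 8, 13, 21, 34, 55, 89, 144, 233, 377, 610, 987, 1597, 2584, 4181, 6765, 10946, 17711, 28657, 46368, 75025, 121393, 196418, 317811, 514229, 832040, 1346269, 2178309, 3524578, 5702887, 9227465, 14930352, 24157817, 39088169, 63245986, 102334155, 165580141, 267914296, 433494437, 701408733, 1134903170, 1836311903, 2971215073, 4807526976, 7778742049, 12586269025, 20365011074, 32951280099, 53316291173, 86267571272, 139583862445, 225851433717, 365435296162, 591286729879, 956722026041, 1548008755920, 2504730781961, 4052739537881
F(62) = 4052739537881


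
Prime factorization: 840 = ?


840 / 2 = 420
420 / 2 = 210
210 / 2 = 105
105 / 3 = 35
35 / 5 = 7
7 / 7 = 1
840 = 2^3 × 3 × 5 × 7


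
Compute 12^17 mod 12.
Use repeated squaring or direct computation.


12^1 mod 12 = 0
12^2 mod 12 = 0
12^3 mod 12 = 0
12^4 mod 12 = 0
12^5 mod 12 = 0
12^6 mod 12 = 0
12^7 mod 12 = 0
12^8 mod 12 = 0
12^9 mod 12 = 0
12^10 mod 12 = 0
12^11 mod 12 = 0
12^12 mod 12 = 0
12^13 mod 12 = 0
12^14 mod 12 = 0
12^15 mod 12 = 0
12^16 mod 12 = 0
12^17 mod 12 = 0


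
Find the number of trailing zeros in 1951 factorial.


floor(1951/5) = 390
floor(1951/25) = 78
floor(1951/125) = 15
floor(1951/625) = 3
Total = 486

486 trailing zeros


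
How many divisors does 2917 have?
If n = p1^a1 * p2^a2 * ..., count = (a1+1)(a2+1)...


2917 = 2917^1
d(2917) = (1+1) = 2

2 divisors


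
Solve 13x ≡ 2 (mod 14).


GCD(13, 14) = 1, unique solution
a^(-1) mod 14 = 13
x = 13 * 2 mod 14 = 12

x ≡ 12 (mod 14)


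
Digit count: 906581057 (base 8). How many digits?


906581057 in base 8 = 6602252101
Number of digits = 10

10 digits (base 8)


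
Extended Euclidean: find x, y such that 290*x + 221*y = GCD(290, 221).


Tabular extended Euclidean (each row: r = 290*s + 221*t):
r=290, s=1, t=0
r=221, s=0, t=1
q=1: r=69, s=1, t=-1   [290*(1) + 221*(-1) = 69]
q=3: r=14, s=-3, t=4   [290*(-3) + 221*(4) = 14]
q=4: r=13, s=13, t=-17   [290*(13) + 221*(-17) = 13]
q=1: r=1, s=-16, t=21   [290*(-16) + 221*(21) = 1]
q=13: r=0, s=221, t=-290   [290*(221) + 221*(-290) = 0]
GCD = 1; from the row with r=1: x=-16, y=21
Check: 290*(-16) + 221*(21) = -4640 + 4641 = 1

GCD = 1, x = -16, y = 21


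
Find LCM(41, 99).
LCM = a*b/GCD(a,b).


GCD(41, 99) = 1
LCM = 41*99/1 = 4059/1 = 4059

LCM = 4059


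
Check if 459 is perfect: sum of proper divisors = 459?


Proper divisors of 459: 1, 3, 9, 17, 27, 51, 153
Sum = 1 + 3 + 9 + 17 + 27 + 51 + 153 = 261

No, 459 is not perfect (261 ≠ 459)


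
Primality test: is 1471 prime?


Check divisors up to sqrt(1471) = 38.3536
No divisors found.
1471 is prime.

Yes, 1471 is prime


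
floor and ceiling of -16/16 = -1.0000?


-16/16 = -1.0000
floor = -1
ceil = -1

floor = -1, ceil = -1


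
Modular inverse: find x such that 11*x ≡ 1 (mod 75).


Use the extended Euclidean algorithm on (75, 11); each row r = 75*s + 11*t:
r=75, s=1, t=0
r=11, s=0, t=1
q=6: r=9, s=1, t=-6   [75*(1) + 11*(-6) = 9]
q=1: r=2, s=-1, t=7   [75*(-1) + 11*(7) = 2]
q=4: r=1, s=5, t=-34   [75*(5) + 11*(-34) = 1]
q=2: r=0, s=-11, t=75   [75*(-11) + 11*(75) = 0]
GCD = 1 with t = -34, so 11*(-34) ≡ 1 (mod 75)
Inverse = -34 mod 75 = 41
Check: 11 * 41 = 451 ≡ 1 (mod 75)

11^(-1) ≡ 41 (mod 75)


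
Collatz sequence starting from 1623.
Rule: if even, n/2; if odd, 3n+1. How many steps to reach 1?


1623 → 4870 → 2435 → 7306 → 3653 → 10960 → 5480 → 2740 → 1370 → 685 → 2056 → 1028 → 514 → 257 → 772 → 386 → 193 → 580 → 290 → 145 → 436 → 218 → 109 → 328 → 164 → 82 → 41 → 124 → 62 → 31 → 94 → 47 → 142 → 71 → 214 → 107 → 322 → 161 → 484 → 242 → 121 → 364 → 182 → 91 → 274 → 137 → 412 → 206 → 103 → 310 → 155 → 466 → 233 → 700 → 350 → 175 → 526 → 263 → 790 → 395 → 1186 → 593 → 1780 → 890 → 445 → 1336 → 668 → 334 → 167 → 502 → 251 → 754 → 377 → 1132 → 566 → 283 → 850 → 425 → 1276 → 638 → 319 → 958 → 479 → 1438 → 719 → 2158 → 1079 → 3238 → 1619 → 4858 → 2429 → 7288 → 3644 → 1822 → 911 → 2734 → 1367 → 4102 → 2051 → 6154 → 3077 → 9232 → 4616 → 2308 → 1154 → 577 → 1732 → 866 → 433 → 1300 → 650 → 325 → 976 → 488 → 244 → 122 → 61 → 184 → 92 → 46 → 23 → 70 → 35 → 106 → 53 → 160 → 80 → 40 → 20 → 10 → 5 → 16 → 8 → 4 → 2 → 1
Total steps = 135

135 steps


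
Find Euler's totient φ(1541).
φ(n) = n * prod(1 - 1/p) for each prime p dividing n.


1541 = 23 × 67
Prime factors: 23, 67
φ(1541) = 1541 × (1-1/23) × (1-1/67)
= 1541 × 22/23 × 66/67 = 1452

φ(1541) = 1452


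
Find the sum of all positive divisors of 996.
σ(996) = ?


Divisors of 996: 1, 2, 3, 4, 6, 12, 83, 166, 249, 332, 498, 996
Sum = 1 + 2 + 3 + 4 + 6 + 12 + 83 + 166 + 249 + 332 + 498 + 996 = 2352

σ(996) = 2352


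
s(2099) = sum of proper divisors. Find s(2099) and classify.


Proper divisors: 1
Sum = 1 = 1
1 < 2099 → deficient

s(2099) = 1 (deficient)


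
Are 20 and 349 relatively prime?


Euclidean algorithm:
349 = 17 * 20 + 9
20 = 2 * 9 + 2
9 = 4 * 2 + 1
2 = 2 * 1 + 0
GCD(20, 349) = 1

Yes, coprime (GCD = 1)


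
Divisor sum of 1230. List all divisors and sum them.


Divisors of 1230: 1, 2, 3, 5, 6, 10, 15, 30, 41, 82, 123, 205, 246, 410, 615, 1230
Sum = 1 + 2 + 3 + 5 + 6 + 10 + 15 + 30 + 41 + 82 + 123 + 205 + 246 + 410 + 615 + 1230 = 3024

σ(1230) = 3024


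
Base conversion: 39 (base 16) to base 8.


39 (base 16) = 57 (decimal)
57 (decimal) = 71 (base 8)


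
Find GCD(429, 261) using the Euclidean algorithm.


429 = 1 * 261 + 168
261 = 1 * 168 + 93
168 = 1 * 93 + 75
93 = 1 * 75 + 18
75 = 4 * 18 + 3
18 = 6 * 3 + 0
GCD = 3


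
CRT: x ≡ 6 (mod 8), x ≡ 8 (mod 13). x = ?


M = 8*13 = 104
M1 = M/8 = 13, M2 = M/13 = 8
M1^(-1) mod 8 = 5, M2^(-1) mod 13 = 5
x = 6*13*5 + 8*8*5 = 710
710 mod 104 = 86
Check: 86 mod 8 = 6 ✓, 86 mod 13 = 8 ✓

x ≡ 86 (mod 104)


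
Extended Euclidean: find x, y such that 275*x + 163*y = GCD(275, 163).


Tabular extended Euclidean (each row: r = 275*s + 163*t):
r=275, s=1, t=0
r=163, s=0, t=1
q=1: r=112, s=1, t=-1   [275*(1) + 163*(-1) = 112]
q=1: r=51, s=-1, t=2   [275*(-1) + 163*(2) = 51]
q=2: r=10, s=3, t=-5   [275*(3) + 163*(-5) = 10]
q=5: r=1, s=-16, t=27   [275*(-16) + 163*(27) = 1]
q=10: r=0, s=163, t=-275   [275*(163) + 163*(-275) = 0]
GCD = 1; from the row with r=1: x=-16, y=27
Check: 275*(-16) + 163*(27) = -4400 + 4401 = 1

GCD = 1, x = -16, y = 27


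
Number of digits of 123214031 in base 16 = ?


123214031 in base 16 = 75818CF
Number of digits = 7

7 digits (base 16)


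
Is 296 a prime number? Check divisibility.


296 / 2 = 148 (exact division)
296 is NOT prime.

No, 296 is not prime


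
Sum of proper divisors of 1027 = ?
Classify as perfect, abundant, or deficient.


Proper divisors: 1, 13, 79
Sum = 1 + 13 + 79 = 93
93 < 1027 → deficient

s(1027) = 93 (deficient)


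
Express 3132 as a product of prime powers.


3132 / 2 = 1566
1566 / 2 = 783
783 / 3 = 261
261 / 3 = 87
87 / 3 = 29
29 / 29 = 1
3132 = 2^2 × 3^3 × 29


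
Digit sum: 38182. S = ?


3 + 8 + 1 + 8 + 2 = 22


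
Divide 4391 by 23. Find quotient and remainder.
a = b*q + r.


4391 = 23 * 190 + 21
Check: 4370 + 21 = 4391

q = 190, r = 21


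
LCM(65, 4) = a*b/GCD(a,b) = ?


GCD(65, 4) = 1
LCM = 65*4/1 = 260/1 = 260

LCM = 260


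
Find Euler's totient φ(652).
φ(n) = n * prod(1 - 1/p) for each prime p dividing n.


652 = 2^2 × 163
Prime factors: 2, 163
φ(652) = 652 × (1-1/2) × (1-1/163)
= 652 × 1/2 × 162/163 = 324

φ(652) = 324


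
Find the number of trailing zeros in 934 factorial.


floor(934/5) = 186
floor(934/25) = 37
floor(934/125) = 7
floor(934/625) = 1
Total = 231

231 trailing zeros


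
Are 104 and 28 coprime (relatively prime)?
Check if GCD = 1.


Euclidean algorithm:
104 = 3 * 28 + 20
28 = 1 * 20 + 8
20 = 2 * 8 + 4
8 = 2 * 4 + 0
GCD(104, 28) = 4

No, not coprime (GCD = 4)


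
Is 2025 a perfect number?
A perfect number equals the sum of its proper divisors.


Proper divisors of 2025: 1, 3, 5, 9, 15, 25, 27, 45, 75, 81, 135, 225, 405, 675
Sum = 1 + 3 + 5 + 9 + 15 + 25 + 27 + 45 + 75 + 81 + 135 + 225 + 405 + 675 = 1726

No, 2025 is not perfect (1726 ≠ 2025)


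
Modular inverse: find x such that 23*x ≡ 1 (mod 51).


Use the extended Euclidean algorithm on (51, 23); each row r = 51*s + 23*t:
r=51, s=1, t=0
r=23, s=0, t=1
q=2: r=5, s=1, t=-2   [51*(1) + 23*(-2) = 5]
q=4: r=3, s=-4, t=9   [51*(-4) + 23*(9) = 3]
q=1: r=2, s=5, t=-11   [51*(5) + 23*(-11) = 2]
q=1: r=1, s=-9, t=20   [51*(-9) + 23*(20) = 1]
q=2: r=0, s=23, t=-51   [51*(23) + 23*(-51) = 0]
GCD = 1 with t = 20, so 23*(20) ≡ 1 (mod 51)
Inverse = 20 mod 51 = 20
Check: 23 * 20 = 460 ≡ 1 (mod 51)

23^(-1) ≡ 20 (mod 51)


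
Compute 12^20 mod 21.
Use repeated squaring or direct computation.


12^1 mod 21 = 12
12^2 mod 21 = 18
12^3 mod 21 = 6
12^4 mod 21 = 9
12^5 mod 21 = 3
12^6 mod 21 = 15
12^7 mod 21 = 12
12^8 mod 21 = 18
12^9 mod 21 = 6
12^10 mod 21 = 9
12^11 mod 21 = 3
12^12 mod 21 = 15
12^13 mod 21 = 12
12^14 mod 21 = 18
12^15 mod 21 = 6
12^16 mod 21 = 9
12^17 mod 21 = 3
12^18 mod 21 = 15
12^19 mod 21 = 12
12^20 mod 21 = 18


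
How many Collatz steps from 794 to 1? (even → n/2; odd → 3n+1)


794 → 397 → 1192 → 596 → 298 → 149 → 448 → 224 → 112 → 56 → 28 → 14 → 7 → 22 → 11 → 34 → 17 → 52 → 26 → 13 → 40 → 20 → 10 → 5 → 16 → 8 → 4 → 2 → 1
Total steps = 28

28 steps


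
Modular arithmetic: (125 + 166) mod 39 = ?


125 + 166 = 291
291 mod 39 = 18


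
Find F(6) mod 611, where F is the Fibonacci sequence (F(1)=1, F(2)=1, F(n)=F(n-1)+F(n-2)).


F(k) mod 611 for k=1..6:
1, 1, 2, 3, 5, 8
F(6) mod 611 = 8


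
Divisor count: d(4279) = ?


4279 = 11^1 × 389^1
d(4279) = (1+1) × (1+1) = 4

4 divisors


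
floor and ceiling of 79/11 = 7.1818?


79/11 = 7.1818
floor = 7
ceil = 8

floor = 7, ceil = 8


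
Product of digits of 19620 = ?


1 × 9 × 6 × 2 × 0 = 0


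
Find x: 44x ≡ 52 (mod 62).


GCD(44, 62) = 2 divides 52
Divide: 22x ≡ 26 (mod 31)
x ≡ 4 (mod 31)


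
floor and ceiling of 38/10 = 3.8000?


38/10 = 3.8000
floor = 3
ceil = 4

floor = 3, ceil = 4


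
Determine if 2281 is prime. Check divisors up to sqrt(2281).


Check divisors up to sqrt(2281) = 47.7598
No divisors found.
2281 is prime.

Yes, 2281 is prime


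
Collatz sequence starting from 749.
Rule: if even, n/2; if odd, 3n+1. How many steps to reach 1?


749 → 2248 → 1124 → 562 → 281 → 844 → 422 → 211 → 634 → 317 → 952 → 476 → 238 → 119 → 358 → 179 → 538 → 269 → 808 → 404 → 202 → 101 → 304 → 152 → 76 → 38 → 19 → 58 → 29 → 88 → 44 → 22 → 11 → 34 → 17 → 52 → 26 → 13 → 40 → 20 → 10 → 5 → 16 → 8 → 4 → 2 → 1
Total steps = 46

46 steps


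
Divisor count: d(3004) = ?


3004 = 2^2 × 751^1
d(3004) = (2+1) × (1+1) = 6

6 divisors


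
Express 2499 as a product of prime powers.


2499 / 3 = 833
833 / 7 = 119
119 / 7 = 17
17 / 17 = 1
2499 = 3 × 7^2 × 17


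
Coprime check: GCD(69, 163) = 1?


Euclidean algorithm:
163 = 2 * 69 + 25
69 = 2 * 25 + 19
25 = 1 * 19 + 6
19 = 3 * 6 + 1
6 = 6 * 1 + 0
GCD(69, 163) = 1

Yes, coprime (GCD = 1)


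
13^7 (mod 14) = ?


13^1 mod 14 = 13
13^2 mod 14 = 1
13^3 mod 14 = 13
13^4 mod 14 = 1
13^5 mod 14 = 13
13^6 mod 14 = 1
13^7 mod 14 = 13


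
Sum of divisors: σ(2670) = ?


Divisors of 2670: 1, 2, 3, 5, 6, 10, 15, 30, 89, 178, 267, 445, 534, 890, 1335, 2670
Sum = 1 + 2 + 3 + 5 + 6 + 10 + 15 + 30 + 89 + 178 + 267 + 445 + 534 + 890 + 1335 + 2670 = 6480

σ(2670) = 6480


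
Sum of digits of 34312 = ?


3 + 4 + 3 + 1 + 2 = 13


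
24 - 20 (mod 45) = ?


24 - 20 = 4
4 mod 45 = 4


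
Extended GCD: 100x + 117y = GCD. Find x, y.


Tabular extended Euclidean (each row: r = 100*s + 117*t):
r=100, s=1, t=0
r=117, s=0, t=1
q=0: r=100, s=1, t=0   [100*(1) + 117*(0) = 100]
q=1: r=17, s=-1, t=1   [100*(-1) + 117*(1) = 17]
q=5: r=15, s=6, t=-5   [100*(6) + 117*(-5) = 15]
q=1: r=2, s=-7, t=6   [100*(-7) + 117*(6) = 2]
q=7: r=1, s=55, t=-47   [100*(55) + 117*(-47) = 1]
q=2: r=0, s=-117, t=100   [100*(-117) + 117*(100) = 0]
GCD = 1; from the row with r=1: x=55, y=-47
Check: 100*(55) + 117*(-47) = 5500 - 5499 = 1

GCD = 1, x = 55, y = -47


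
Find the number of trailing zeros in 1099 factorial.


floor(1099/5) = 219
floor(1099/25) = 43
floor(1099/125) = 8
floor(1099/625) = 1
Total = 271

271 trailing zeros


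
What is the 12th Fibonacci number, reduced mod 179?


F(k) mod 179 for k=1..12:
1, 1, 2, 3, 5, 8, 13, 21, 34, 55, 89, 144
F(12) mod 179 = 144


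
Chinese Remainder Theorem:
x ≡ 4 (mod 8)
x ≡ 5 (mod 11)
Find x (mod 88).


M = 8*11 = 88
M1 = M/8 = 11, M2 = M/11 = 8
M1^(-1) mod 8 = 3, M2^(-1) mod 11 = 7
x = 4*11*3 + 5*8*7 = 412
412 mod 88 = 60
Check: 60 mod 8 = 4 ✓, 60 mod 11 = 5 ✓

x ≡ 60 (mod 88)


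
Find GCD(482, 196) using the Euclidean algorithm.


482 = 2 * 196 + 90
196 = 2 * 90 + 16
90 = 5 * 16 + 10
16 = 1 * 10 + 6
10 = 1 * 6 + 4
6 = 1 * 4 + 2
4 = 2 * 2 + 0
GCD = 2


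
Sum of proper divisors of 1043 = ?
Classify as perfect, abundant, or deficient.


Proper divisors: 1, 7, 149
Sum = 1 + 7 + 149 = 157
157 < 1043 → deficient

s(1043) = 157 (deficient)


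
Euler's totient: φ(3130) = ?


3130 = 2 × 5 × 313
Prime factors: 2, 5, 313
φ(3130) = 3130 × (1-1/2) × (1-1/5) × (1-1/313)
= 3130 × 1/2 × 4/5 × 312/313 = 1248

φ(3130) = 1248


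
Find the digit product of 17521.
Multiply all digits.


1 × 7 × 5 × 2 × 1 = 70


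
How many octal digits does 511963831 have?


511963831 in base 8 = 3640771267
Number of digits = 10

10 digits (base 8)


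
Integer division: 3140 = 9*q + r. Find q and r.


3140 = 9 * 348 + 8
Check: 3132 + 8 = 3140

q = 348, r = 8


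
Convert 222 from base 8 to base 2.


222 (base 8) = 146 (decimal)
146 (decimal) = 10010010 (base 2)


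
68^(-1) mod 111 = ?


Use the extended Euclidean algorithm on (111, 68); each row r = 111*s + 68*t:
r=111, s=1, t=0
r=68, s=0, t=1
q=1: r=43, s=1, t=-1   [111*(1) + 68*(-1) = 43]
q=1: r=25, s=-1, t=2   [111*(-1) + 68*(2) = 25]
q=1: r=18, s=2, t=-3   [111*(2) + 68*(-3) = 18]
q=1: r=7, s=-3, t=5   [111*(-3) + 68*(5) = 7]
q=2: r=4, s=8, t=-13   [111*(8) + 68*(-13) = 4]
q=1: r=3, s=-11, t=18   [111*(-11) + 68*(18) = 3]
q=1: r=1, s=19, t=-31   [111*(19) + 68*(-31) = 1]
q=3: r=0, s=-68, t=111   [111*(-68) + 68*(111) = 0]
GCD = 1 with t = -31, so 68*(-31) ≡ 1 (mod 111)
Inverse = -31 mod 111 = 80
Check: 68 * 80 = 5440 ≡ 1 (mod 111)

68^(-1) ≡ 80 (mod 111)


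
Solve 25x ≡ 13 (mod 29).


GCD(25, 29) = 1, unique solution
a^(-1) mod 29 = 7
x = 7 * 13 mod 29 = 4

x ≡ 4 (mod 29)


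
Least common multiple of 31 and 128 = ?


GCD(31, 128) = 1
LCM = 31*128/1 = 3968/1 = 3968

LCM = 3968


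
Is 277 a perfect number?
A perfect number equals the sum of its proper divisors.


Proper divisors of 277: 1
Sum = 1 = 1

No, 277 is not perfect (1 ≠ 277)


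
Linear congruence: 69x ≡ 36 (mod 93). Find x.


GCD(69, 93) = 3 divides 36
Divide: 23x ≡ 12 (mod 31)
x ≡ 14 (mod 31)


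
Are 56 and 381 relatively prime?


Euclidean algorithm:
381 = 6 * 56 + 45
56 = 1 * 45 + 11
45 = 4 * 11 + 1
11 = 11 * 1 + 0
GCD(56, 381) = 1

Yes, coprime (GCD = 1)


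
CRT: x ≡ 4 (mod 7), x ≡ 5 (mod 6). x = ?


M = 7*6 = 42
M1 = M/7 = 6, M2 = M/6 = 7
M1^(-1) mod 7 = 6, M2^(-1) mod 6 = 1
x = 4*6*6 + 5*7*1 = 179
179 mod 42 = 11
Check: 11 mod 7 = 4 ✓, 11 mod 6 = 5 ✓

x ≡ 11 (mod 42)


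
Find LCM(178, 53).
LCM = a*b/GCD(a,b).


GCD(178, 53) = 1
LCM = 178*53/1 = 9434/1 = 9434

LCM = 9434


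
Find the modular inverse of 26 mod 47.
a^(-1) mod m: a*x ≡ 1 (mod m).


Use the extended Euclidean algorithm on (47, 26); each row r = 47*s + 26*t:
r=47, s=1, t=0
r=26, s=0, t=1
q=1: r=21, s=1, t=-1   [47*(1) + 26*(-1) = 21]
q=1: r=5, s=-1, t=2   [47*(-1) + 26*(2) = 5]
q=4: r=1, s=5, t=-9   [47*(5) + 26*(-9) = 1]
q=5: r=0, s=-26, t=47   [47*(-26) + 26*(47) = 0]
GCD = 1 with t = -9, so 26*(-9) ≡ 1 (mod 47)
Inverse = -9 mod 47 = 38
Check: 26 * 38 = 988 ≡ 1 (mod 47)

26^(-1) ≡ 38 (mod 47)


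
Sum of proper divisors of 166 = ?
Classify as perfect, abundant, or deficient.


Proper divisors: 1, 2, 83
Sum = 1 + 2 + 83 = 86
86 < 166 → deficient

s(166) = 86 (deficient)


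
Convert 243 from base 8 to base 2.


243 (base 8) = 163 (decimal)
163 (decimal) = 10100011 (base 2)


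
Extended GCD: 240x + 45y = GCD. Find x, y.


Tabular extended Euclidean (each row: r = 240*s + 45*t):
r=240, s=1, t=0
r=45, s=0, t=1
q=5: r=15, s=1, t=-5   [240*(1) + 45*(-5) = 15]
q=3: r=0, s=-3, t=16   [240*(-3) + 45*(16) = 0]
GCD = 15; from the row with r=15: x=1, y=-5
Check: 240*(1) + 45*(-5) = 240 - 225 = 15

GCD = 15, x = 1, y = -5


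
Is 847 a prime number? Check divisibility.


847 / 7 = 121 (exact division)
847 is NOT prime.

No, 847 is not prime


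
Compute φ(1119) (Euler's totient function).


1119 = 3 × 373
Prime factors: 3, 373
φ(1119) = 1119 × (1-1/3) × (1-1/373)
= 1119 × 2/3 × 372/373 = 744

φ(1119) = 744


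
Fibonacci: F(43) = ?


Sequence: 1, 1, 2, 3, 5, 8, 13, 21, 34, 55, 89, 144, 233, 377, 610, 987, 1597, 2584, 4181, 6765, 10946, 17711, 28657, 46368, 75025, 121393, 196418, 317811, 514229, 832040, 1346269, 2178309, 3524578, 5702887, 9227465, 14930352, 24157817, 39088169, 63245986, 102334155, 165580141, 267914296, 433494437
F(43) = 433494437


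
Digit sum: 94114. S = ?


9 + 4 + 1 + 1 + 4 = 19


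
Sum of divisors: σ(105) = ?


Divisors of 105: 1, 3, 5, 7, 15, 21, 35, 105
Sum = 1 + 3 + 5 + 7 + 15 + 21 + 35 + 105 = 192

σ(105) = 192


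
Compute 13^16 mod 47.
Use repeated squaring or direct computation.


13^1 mod 47 = 13
13^2 mod 47 = 28
13^3 mod 47 = 35
13^4 mod 47 = 32
13^5 mod 47 = 40
13^6 mod 47 = 3
13^7 mod 47 = 39
13^8 mod 47 = 37
13^9 mod 47 = 11
13^10 mod 47 = 2
13^11 mod 47 = 26
13^12 mod 47 = 9
13^13 mod 47 = 23
13^14 mod 47 = 17
13^15 mod 47 = 33
13^16 mod 47 = 6


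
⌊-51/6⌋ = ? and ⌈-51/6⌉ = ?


-51/6 = -8.5000
floor = -9
ceil = -8

floor = -9, ceil = -8


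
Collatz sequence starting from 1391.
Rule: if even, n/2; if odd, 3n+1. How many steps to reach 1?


1391 → 4174 → 2087 → 6262 → 3131 → 9394 → 4697 → 14092 → 7046 → 3523 → 10570 → 5285 → 15856 → 7928 → 3964 → 1982 → 991 → 2974 → 1487 → 4462 → 2231 → 6694 → 3347 → 10042 → 5021 → 15064 → 7532 → 3766 → 1883 → 5650 → 2825 → 8476 → 4238 → 2119 → 6358 → 3179 → 9538 → 4769 → 14308 → 7154 → 3577 → 10732 → 5366 → 2683 → 8050 → 4025 → 12076 → 6038 → 3019 → 9058 → 4529 → 13588 → 6794 → 3397 → 10192 → 5096 → 2548 → 1274 → 637 → 1912 → 956 → 478 → 239 → 718 → 359 → 1078 → 539 → 1618 → 809 → 2428 → 1214 → 607 → 1822 → 911 → 2734 → 1367 → 4102 → 2051 → 6154 → 3077 → 9232 → 4616 → 2308 → 1154 → 577 → 1732 → 866 → 433 → 1300 → 650 → 325 → 976 → 488 → 244 → 122 → 61 → 184 → 92 → 46 → 23 → 70 → 35 → 106 → 53 → 160 → 80 → 40 → 20 → 10 → 5 → 16 → 8 → 4 → 2 → 1
Total steps = 114

114 steps


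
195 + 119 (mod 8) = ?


195 + 119 = 314
314 mod 8 = 2


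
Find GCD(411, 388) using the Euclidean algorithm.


411 = 1 * 388 + 23
388 = 16 * 23 + 20
23 = 1 * 20 + 3
20 = 6 * 3 + 2
3 = 1 * 2 + 1
2 = 2 * 1 + 0
GCD = 1


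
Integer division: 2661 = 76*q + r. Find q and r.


2661 = 76 * 35 + 1
Check: 2660 + 1 = 2661

q = 35, r = 1


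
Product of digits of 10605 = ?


1 × 0 × 6 × 0 × 5 = 0


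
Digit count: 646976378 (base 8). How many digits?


646976378 in base 8 = 4644011572
Number of digits = 10

10 digits (base 8)


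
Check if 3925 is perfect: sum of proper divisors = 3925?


Proper divisors of 3925: 1, 5, 25, 157, 785
Sum = 1 + 5 + 25 + 157 + 785 = 973

No, 3925 is not perfect (973 ≠ 3925)


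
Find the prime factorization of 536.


536 / 2 = 268
268 / 2 = 134
134 / 2 = 67
67 / 67 = 1
536 = 2^3 × 67


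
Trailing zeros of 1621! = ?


floor(1621/5) = 324
floor(1621/25) = 64
floor(1621/125) = 12
floor(1621/625) = 2
Total = 402

402 trailing zeros


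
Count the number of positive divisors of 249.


249 = 3^1 × 83^1
d(249) = (1+1) × (1+1) = 4

4 divisors


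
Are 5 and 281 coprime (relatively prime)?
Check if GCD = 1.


Euclidean algorithm:
281 = 56 * 5 + 1
5 = 5 * 1 + 0
GCD(5, 281) = 1

Yes, coprime (GCD = 1)


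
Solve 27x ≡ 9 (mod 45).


GCD(27, 45) = 9 divides 9
Divide: 3x ≡ 1 (mod 5)
x ≡ 2 (mod 5)


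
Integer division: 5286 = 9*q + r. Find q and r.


5286 = 9 * 587 + 3
Check: 5283 + 3 = 5286

q = 587, r = 3


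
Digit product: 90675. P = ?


9 × 0 × 6 × 7 × 5 = 0


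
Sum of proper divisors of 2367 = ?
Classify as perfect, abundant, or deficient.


Proper divisors: 1, 3, 9, 263, 789
Sum = 1 + 3 + 9 + 263 + 789 = 1065
1065 < 2367 → deficient

s(2367) = 1065 (deficient)


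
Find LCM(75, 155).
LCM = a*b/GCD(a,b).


GCD(75, 155) = 5
LCM = 75*155/5 = 11625/5 = 2325

LCM = 2325


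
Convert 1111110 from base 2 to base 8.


1111110 (base 2) = 126 (decimal)
126 (decimal) = 176 (base 8)


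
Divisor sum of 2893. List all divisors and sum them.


Divisors of 2893: 1, 11, 263, 2893
Sum = 1 + 11 + 263 + 2893 = 3168

σ(2893) = 3168


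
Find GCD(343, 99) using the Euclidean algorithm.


343 = 3 * 99 + 46
99 = 2 * 46 + 7
46 = 6 * 7 + 4
7 = 1 * 4 + 3
4 = 1 * 3 + 1
3 = 3 * 1 + 0
GCD = 1


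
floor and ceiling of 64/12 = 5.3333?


64/12 = 5.3333
floor = 5
ceil = 6

floor = 5, ceil = 6


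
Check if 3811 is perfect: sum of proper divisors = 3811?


Proper divisors of 3811: 1, 37, 103
Sum = 1 + 37 + 103 = 141

No, 3811 is not perfect (141 ≠ 3811)


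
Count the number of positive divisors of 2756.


2756 = 2^2 × 13^1 × 53^1
d(2756) = (2+1) × (1+1) × (1+1) = 12

12 divisors


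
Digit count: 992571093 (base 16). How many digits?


992571093 in base 16 = 3B296ED5
Number of digits = 8

8 digits (base 16)


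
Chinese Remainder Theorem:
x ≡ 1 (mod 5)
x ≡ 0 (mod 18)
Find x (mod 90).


M = 5*18 = 90
M1 = M/5 = 18, M2 = M/18 = 5
M1^(-1) mod 5 = 2, M2^(-1) mod 18 = 11
x = 1*18*2 + 0*5*11 = 36
36 mod 90 = 36
Check: 36 mod 5 = 1 ✓, 36 mod 18 = 0 ✓

x ≡ 36 (mod 90)


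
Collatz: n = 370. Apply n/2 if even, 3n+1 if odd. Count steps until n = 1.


370 → 185 → 556 → 278 → 139 → 418 → 209 → 628 → 314 → 157 → 472 → 236 → 118 → 59 → 178 → 89 → 268 → 134 → 67 → 202 → 101 → 304 → 152 → 76 → 38 → 19 → 58 → 29 → 88 → 44 → 22 → 11 → 34 → 17 → 52 → 26 → 13 → 40 → 20 → 10 → 5 → 16 → 8 → 4 → 2 → 1
Total steps = 45

45 steps


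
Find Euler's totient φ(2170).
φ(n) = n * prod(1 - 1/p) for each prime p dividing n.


2170 = 2 × 5 × 7 × 31
Prime factors: 2, 5, 7, 31
φ(2170) = 2170 × (1-1/2) × (1-1/5) × (1-1/7) × (1-1/31)
= 2170 × 1/2 × 4/5 × 6/7 × 30/31 = 720

φ(2170) = 720


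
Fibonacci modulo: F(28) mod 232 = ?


F(k) mod 232 for k=1..28:
1, 1, 2, 3, 5, 8, 13, 21, 34, 55, 89, 144, 1, 145, 146, 59, 205, 32, 5, 37, 42, 79, 121, 200, 89, 57, 146, 203
F(28) mod 232 = 203


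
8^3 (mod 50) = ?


8^1 mod 50 = 8
8^2 mod 50 = 14
8^3 mod 50 = 12


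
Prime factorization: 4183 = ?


4183 / 47 = 89
89 / 89 = 1
4183 = 47 × 89


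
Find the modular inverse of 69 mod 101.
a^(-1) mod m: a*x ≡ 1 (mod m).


Use the extended Euclidean algorithm on (101, 69); each row r = 101*s + 69*t:
r=101, s=1, t=0
r=69, s=0, t=1
q=1: r=32, s=1, t=-1   [101*(1) + 69*(-1) = 32]
q=2: r=5, s=-2, t=3   [101*(-2) + 69*(3) = 5]
q=6: r=2, s=13, t=-19   [101*(13) + 69*(-19) = 2]
q=2: r=1, s=-28, t=41   [101*(-28) + 69*(41) = 1]
q=2: r=0, s=69, t=-101   [101*(69) + 69*(-101) = 0]
GCD = 1 with t = 41, so 69*(41) ≡ 1 (mod 101)
Inverse = 41 mod 101 = 41
Check: 69 * 41 = 2829 ≡ 1 (mod 101)

69^(-1) ≡ 41 (mod 101)


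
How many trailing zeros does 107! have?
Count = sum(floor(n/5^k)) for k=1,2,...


floor(107/5) = 21
floor(107/25) = 4
Total = 25

25 trailing zeros


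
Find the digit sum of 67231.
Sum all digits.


6 + 7 + 2 + 3 + 1 = 19


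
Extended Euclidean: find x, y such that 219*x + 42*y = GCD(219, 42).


Tabular extended Euclidean (each row: r = 219*s + 42*t):
r=219, s=1, t=0
r=42, s=0, t=1
q=5: r=9, s=1, t=-5   [219*(1) + 42*(-5) = 9]
q=4: r=6, s=-4, t=21   [219*(-4) + 42*(21) = 6]
q=1: r=3, s=5, t=-26   [219*(5) + 42*(-26) = 3]
q=2: r=0, s=-14, t=73   [219*(-14) + 42*(73) = 0]
GCD = 3; from the row with r=3: x=5, y=-26
Check: 219*(5) + 42*(-26) = 1095 - 1092 = 3

GCD = 3, x = 5, y = -26


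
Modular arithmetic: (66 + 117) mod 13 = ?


66 + 117 = 183
183 mod 13 = 1


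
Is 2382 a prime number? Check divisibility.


2382 / 2 = 1191 (exact division)
2382 is NOT prime.

No, 2382 is not prime


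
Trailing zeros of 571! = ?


floor(571/5) = 114
floor(571/25) = 22
floor(571/125) = 4
Total = 140

140 trailing zeros
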